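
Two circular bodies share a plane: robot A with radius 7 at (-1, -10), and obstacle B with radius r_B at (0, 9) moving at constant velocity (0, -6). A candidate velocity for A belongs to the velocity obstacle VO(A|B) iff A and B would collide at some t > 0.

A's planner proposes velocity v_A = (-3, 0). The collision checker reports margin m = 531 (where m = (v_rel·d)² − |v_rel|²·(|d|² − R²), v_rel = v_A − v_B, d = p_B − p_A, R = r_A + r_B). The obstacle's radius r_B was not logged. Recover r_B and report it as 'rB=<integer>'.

m = 531
d = (1, 19);  v_rel = (-3, 6),  |v_rel|² = 45
v_rel×d = (-3)·(19) − (6)·(1) = -63
since m = R²·45 − (-63)²:  R² = (3969 + 531) / 45 = 100
R = √100 = 10  ⇒  r_B = 10 − 7 = 3

rB=3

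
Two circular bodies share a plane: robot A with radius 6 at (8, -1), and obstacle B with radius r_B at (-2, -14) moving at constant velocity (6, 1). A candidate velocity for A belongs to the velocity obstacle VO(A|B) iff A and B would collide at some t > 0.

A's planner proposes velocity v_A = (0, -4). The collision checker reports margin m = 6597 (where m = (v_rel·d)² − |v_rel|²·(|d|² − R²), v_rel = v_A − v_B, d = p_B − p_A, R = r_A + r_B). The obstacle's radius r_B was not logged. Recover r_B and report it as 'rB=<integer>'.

m = 6597
d = (-10, -13);  v_rel = (-6, -5),  |v_rel|² = 61
v_rel×d = (-6)·(-13) − (-5)·(-10) = 28
since m = R²·61 − 28²:  R² = (784 + 6597) / 61 = 121
R = √121 = 11  ⇒  r_B = 11 − 6 = 5

rB=5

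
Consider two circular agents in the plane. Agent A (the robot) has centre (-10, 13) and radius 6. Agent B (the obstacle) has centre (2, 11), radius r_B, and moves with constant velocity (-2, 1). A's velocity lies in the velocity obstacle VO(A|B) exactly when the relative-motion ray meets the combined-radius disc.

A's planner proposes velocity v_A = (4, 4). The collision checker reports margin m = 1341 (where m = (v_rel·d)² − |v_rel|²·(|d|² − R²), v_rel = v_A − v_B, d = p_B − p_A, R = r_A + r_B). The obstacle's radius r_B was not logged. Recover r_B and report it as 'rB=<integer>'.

m = 1341
d = (12, -2);  v_rel = (6, 3),  |v_rel|² = 45
v_rel×d = (6)·(-2) − (3)·(12) = -48
since m = R²·45 − (-48)²:  R² = (2304 + 1341) / 45 = 81
R = √81 = 9  ⇒  r_B = 9 − 6 = 3

rB=3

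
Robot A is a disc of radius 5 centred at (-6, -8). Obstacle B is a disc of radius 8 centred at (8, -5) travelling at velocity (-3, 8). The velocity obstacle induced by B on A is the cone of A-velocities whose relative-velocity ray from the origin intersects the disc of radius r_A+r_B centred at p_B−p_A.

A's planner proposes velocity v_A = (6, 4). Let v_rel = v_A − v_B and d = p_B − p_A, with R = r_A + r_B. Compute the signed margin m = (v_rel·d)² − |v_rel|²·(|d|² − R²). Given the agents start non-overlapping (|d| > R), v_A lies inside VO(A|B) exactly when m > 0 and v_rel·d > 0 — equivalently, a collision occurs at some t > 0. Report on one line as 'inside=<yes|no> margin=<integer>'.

d = (14, 3),  |d|² = 205;  R = 5+8 = 13,  c = 205−13² = 36
v_rel = (9, -4),  |v_rel|² = 97;  v_rel·d = (9)·(14) + (-4)·(3) = 114
97·t² − 228·t + 36 = 0  ⇒  m = 114² − 97·36 = 9504
m = 9504 > 0,  v_rel·d = 114 > 0  ⇒  inside

inside=yes margin=9504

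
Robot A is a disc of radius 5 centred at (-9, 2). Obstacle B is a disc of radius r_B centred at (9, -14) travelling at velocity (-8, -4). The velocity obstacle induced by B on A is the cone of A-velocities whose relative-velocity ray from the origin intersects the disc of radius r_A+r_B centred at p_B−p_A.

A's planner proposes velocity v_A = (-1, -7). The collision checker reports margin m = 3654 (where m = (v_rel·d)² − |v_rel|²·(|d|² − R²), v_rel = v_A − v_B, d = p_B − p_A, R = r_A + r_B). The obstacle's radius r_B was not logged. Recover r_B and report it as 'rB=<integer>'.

m = 3654
d = (18, -16);  v_rel = (7, -3),  |v_rel|² = 58
v_rel×d = (7)·(-16) − (-3)·(18) = -58
since m = R²·58 − (-58)²:  R² = (3364 + 3654) / 58 = 121
R = √121 = 11  ⇒  r_B = 11 − 5 = 6

rB=6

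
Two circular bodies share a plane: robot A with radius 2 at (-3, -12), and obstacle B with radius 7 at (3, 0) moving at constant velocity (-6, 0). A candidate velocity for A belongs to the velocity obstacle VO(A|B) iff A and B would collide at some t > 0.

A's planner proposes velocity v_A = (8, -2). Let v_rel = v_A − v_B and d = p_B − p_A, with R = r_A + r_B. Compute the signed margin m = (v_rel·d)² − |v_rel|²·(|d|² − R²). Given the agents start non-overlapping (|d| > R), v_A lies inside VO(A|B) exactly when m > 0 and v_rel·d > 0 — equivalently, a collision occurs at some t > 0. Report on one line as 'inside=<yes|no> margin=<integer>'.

d = (6, 12),  |d|² = 180;  R = 2+7 = 9,  c = 180−9² = 99
v_rel = (14, -2),  |v_rel|² = 200;  v_rel·d = (14)·(6) + (-2)·(12) = 60
200·t² − 120·t + 99 = 0  ⇒  m = 60² − 200·99 = -16200
m = -16200 < 0,  v_rel·d = 60 > 0  ⇒  outside

inside=no margin=-16200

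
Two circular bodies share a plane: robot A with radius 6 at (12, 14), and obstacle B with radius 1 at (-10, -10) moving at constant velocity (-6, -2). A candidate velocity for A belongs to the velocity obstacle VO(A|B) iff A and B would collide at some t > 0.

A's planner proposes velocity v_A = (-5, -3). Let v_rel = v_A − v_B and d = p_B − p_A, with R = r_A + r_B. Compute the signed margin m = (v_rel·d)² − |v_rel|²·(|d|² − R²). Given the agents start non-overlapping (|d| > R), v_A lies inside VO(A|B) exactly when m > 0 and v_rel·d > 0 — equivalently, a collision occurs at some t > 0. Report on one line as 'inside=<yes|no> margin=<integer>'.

d = (-22, -24),  |d|² = 1060;  R = 6+1 = 7,  c = 1060−7² = 1011
v_rel = (1, -1),  |v_rel|² = 2;  v_rel·d = (1)·(-22) + (-1)·(-24) = 2
2·t² − 4·t + 1011 = 0  ⇒  m = 2² − 2·1011 = -2018
m = -2018 < 0,  v_rel·d = 2 > 0  ⇒  outside

inside=no margin=-2018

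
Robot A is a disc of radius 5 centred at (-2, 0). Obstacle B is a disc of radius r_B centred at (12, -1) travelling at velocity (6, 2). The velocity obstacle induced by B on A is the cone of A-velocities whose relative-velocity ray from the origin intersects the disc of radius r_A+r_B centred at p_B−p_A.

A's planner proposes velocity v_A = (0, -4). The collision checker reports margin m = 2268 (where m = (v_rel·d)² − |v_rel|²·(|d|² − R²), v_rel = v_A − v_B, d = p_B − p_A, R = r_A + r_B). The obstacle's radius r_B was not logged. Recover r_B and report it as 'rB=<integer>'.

m = 2268
d = (14, -1);  v_rel = (-6, -6),  |v_rel|² = 72
v_rel×d = (-6)·(-1) − (-6)·(14) = 90
since m = R²·72 − 90²:  R² = (8100 + 2268) / 72 = 144
R = √144 = 12  ⇒  r_B = 12 − 5 = 7

rB=7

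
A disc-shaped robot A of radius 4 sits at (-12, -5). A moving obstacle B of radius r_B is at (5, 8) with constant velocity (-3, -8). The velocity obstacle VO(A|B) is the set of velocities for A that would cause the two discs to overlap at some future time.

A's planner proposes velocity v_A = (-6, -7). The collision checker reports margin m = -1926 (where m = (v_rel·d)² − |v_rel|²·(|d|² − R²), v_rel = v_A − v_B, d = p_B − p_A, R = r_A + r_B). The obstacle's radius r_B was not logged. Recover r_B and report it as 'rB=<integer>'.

m = -1926
d = (17, 13);  v_rel = (-3, 1),  |v_rel|² = 10
v_rel×d = (-3)·(13) − (1)·(17) = -56
since m = R²·10 − (-56)²:  R² = (3136 + -1926) / 10 = 121
R = √121 = 11  ⇒  r_B = 11 − 4 = 7

rB=7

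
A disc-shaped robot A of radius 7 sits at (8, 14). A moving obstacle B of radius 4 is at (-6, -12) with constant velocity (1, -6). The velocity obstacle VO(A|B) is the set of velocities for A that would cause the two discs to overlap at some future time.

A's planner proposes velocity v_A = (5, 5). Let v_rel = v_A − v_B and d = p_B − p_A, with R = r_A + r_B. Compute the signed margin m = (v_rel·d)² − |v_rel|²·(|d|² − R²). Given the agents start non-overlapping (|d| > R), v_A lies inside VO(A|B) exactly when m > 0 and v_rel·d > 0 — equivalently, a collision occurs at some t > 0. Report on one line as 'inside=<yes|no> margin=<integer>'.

d = (-14, -26),  |d|² = 872;  R = 7+4 = 11,  c = 872−11² = 751
v_rel = (4, 11),  |v_rel|² = 137;  v_rel·d = (4)·(-14) + (11)·(-26) = -342
137·t² + 684·t + 751 = 0  ⇒  m = (-342)² − 137·751 = 14077
m = 14077 > 0,  v_rel·d = -342 < 0  ⇒  outside

inside=no margin=14077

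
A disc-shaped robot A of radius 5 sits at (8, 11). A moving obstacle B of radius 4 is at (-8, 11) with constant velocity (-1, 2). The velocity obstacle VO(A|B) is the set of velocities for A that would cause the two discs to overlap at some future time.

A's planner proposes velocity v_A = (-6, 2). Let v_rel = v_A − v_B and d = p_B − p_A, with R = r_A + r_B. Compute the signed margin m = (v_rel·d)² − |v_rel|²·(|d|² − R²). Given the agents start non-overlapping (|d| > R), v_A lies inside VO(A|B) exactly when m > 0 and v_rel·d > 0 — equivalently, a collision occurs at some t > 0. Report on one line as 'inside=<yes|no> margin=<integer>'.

d = (-16, 0),  |d|² = 256;  R = 5+4 = 9,  c = 256−9² = 175
v_rel = (-5, 0),  |v_rel|² = 25;  v_rel·d = (-5)·(-16) + (0)·(0) = 80
25·t² − 160·t + 175 = 0  ⇒  m = 80² − 25·175 = 2025
m = 2025 > 0,  v_rel·d = 80 > 0  ⇒  inside

inside=yes margin=2025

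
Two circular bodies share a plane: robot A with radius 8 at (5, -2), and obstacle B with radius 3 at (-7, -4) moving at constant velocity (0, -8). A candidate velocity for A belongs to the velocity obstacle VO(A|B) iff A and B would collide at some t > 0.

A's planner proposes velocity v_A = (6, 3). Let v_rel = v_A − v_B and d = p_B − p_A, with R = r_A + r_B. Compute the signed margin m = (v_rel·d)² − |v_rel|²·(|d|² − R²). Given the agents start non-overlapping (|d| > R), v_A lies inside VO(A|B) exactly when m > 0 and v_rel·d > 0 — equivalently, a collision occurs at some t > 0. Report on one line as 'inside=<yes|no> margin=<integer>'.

d = (-12, -2),  |d|² = 148;  R = 8+3 = 11,  c = 148−11² = 27
v_rel = (6, 11),  |v_rel|² = 157;  v_rel·d = (6)·(-12) + (11)·(-2) = -94
157·t² + 188·t + 27 = 0  ⇒  m = (-94)² − 157·27 = 4597
m = 4597 > 0,  v_rel·d = -94 < 0  ⇒  outside

inside=no margin=4597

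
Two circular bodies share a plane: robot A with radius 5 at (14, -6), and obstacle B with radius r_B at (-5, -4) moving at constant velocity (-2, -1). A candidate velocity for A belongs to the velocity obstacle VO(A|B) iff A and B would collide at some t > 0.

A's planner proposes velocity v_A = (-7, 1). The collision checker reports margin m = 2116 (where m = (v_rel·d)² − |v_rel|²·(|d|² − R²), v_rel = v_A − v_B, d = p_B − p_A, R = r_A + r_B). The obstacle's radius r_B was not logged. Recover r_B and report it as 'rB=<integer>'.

m = 2116
d = (-19, 2);  v_rel = (-5, 2),  |v_rel|² = 29
v_rel×d = (-5)·(2) − (2)·(-19) = 28
since m = R²·29 − 28²:  R² = (784 + 2116) / 29 = 100
R = √100 = 10  ⇒  r_B = 10 − 5 = 5

rB=5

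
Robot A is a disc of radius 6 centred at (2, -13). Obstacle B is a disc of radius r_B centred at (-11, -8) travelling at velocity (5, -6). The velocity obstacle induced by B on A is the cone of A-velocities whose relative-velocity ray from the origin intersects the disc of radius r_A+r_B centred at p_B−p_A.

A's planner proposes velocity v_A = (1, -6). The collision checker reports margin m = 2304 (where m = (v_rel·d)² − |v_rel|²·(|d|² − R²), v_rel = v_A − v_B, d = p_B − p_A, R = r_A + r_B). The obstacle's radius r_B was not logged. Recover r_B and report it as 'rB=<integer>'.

m = 2304
d = (-13, 5);  v_rel = (-4, 0),  |v_rel|² = 16
v_rel×d = (-4)·(5) − (0)·(-13) = -20
since m = R²·16 − (-20)²:  R² = (400 + 2304) / 16 = 169
R = √169 = 13  ⇒  r_B = 13 − 6 = 7

rB=7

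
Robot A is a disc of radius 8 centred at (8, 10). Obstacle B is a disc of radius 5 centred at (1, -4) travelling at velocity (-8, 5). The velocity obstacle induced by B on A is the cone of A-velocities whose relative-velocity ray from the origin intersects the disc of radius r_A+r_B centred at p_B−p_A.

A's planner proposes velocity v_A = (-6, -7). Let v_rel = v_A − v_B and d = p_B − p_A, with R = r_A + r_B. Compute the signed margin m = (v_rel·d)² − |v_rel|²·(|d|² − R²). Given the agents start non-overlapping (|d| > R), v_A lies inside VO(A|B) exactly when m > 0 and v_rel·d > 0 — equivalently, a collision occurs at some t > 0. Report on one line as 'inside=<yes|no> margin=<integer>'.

d = (-7, -14),  |d|² = 245;  R = 8+5 = 13,  c = 245−13² = 76
v_rel = (2, -12),  |v_rel|² = 148;  v_rel·d = (2)·(-7) + (-12)·(-14) = 154
148·t² − 308·t + 76 = 0  ⇒  m = 154² − 148·76 = 12468
m = 12468 > 0,  v_rel·d = 154 > 0  ⇒  inside

inside=yes margin=12468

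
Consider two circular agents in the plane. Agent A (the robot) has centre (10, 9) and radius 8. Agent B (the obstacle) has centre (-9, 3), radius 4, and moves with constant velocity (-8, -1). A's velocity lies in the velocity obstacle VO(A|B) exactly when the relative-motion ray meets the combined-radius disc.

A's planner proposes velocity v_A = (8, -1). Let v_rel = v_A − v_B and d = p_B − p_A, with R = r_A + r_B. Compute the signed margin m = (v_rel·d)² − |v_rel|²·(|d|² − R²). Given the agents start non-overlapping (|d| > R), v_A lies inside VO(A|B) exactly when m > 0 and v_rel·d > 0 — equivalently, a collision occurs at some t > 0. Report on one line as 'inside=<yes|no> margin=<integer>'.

d = (-19, -6),  |d|² = 397;  R = 8+4 = 12,  c = 397−12² = 253
v_rel = (16, 0),  |v_rel|² = 256;  v_rel·d = (16)·(-19) + (0)·(-6) = -304
256·t² + 608·t + 253 = 0  ⇒  m = (-304)² − 256·253 = 27648
m = 27648 > 0,  v_rel·d = -304 < 0  ⇒  outside

inside=no margin=27648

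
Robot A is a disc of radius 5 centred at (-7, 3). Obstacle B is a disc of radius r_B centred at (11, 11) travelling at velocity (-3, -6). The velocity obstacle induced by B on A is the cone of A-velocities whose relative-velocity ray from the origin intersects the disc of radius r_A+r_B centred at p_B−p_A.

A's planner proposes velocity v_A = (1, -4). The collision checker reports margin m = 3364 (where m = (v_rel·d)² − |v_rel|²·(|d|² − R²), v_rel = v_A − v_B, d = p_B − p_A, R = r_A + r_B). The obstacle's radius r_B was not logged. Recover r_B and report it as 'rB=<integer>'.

m = 3364
d = (18, 8);  v_rel = (4, 2),  |v_rel|² = 20
v_rel×d = (4)·(8) − (2)·(18) = -4
since m = R²·20 − (-4)²:  R² = (16 + 3364) / 20 = 169
R = √169 = 13  ⇒  r_B = 13 − 5 = 8

rB=8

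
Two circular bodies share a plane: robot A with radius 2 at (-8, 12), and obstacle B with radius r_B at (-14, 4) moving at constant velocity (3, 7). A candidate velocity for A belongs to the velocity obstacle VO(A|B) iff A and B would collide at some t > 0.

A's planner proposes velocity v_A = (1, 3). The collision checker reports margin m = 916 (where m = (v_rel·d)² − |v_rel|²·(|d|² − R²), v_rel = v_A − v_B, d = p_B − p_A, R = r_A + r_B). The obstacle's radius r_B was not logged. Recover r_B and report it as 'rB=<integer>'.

m = 916
d = (-6, -8);  v_rel = (-2, -4),  |v_rel|² = 20
v_rel×d = (-2)·(-8) − (-4)·(-6) = -8
since m = R²·20 − (-8)²:  R² = (64 + 916) / 20 = 49
R = √49 = 7  ⇒  r_B = 7 − 2 = 5

rB=5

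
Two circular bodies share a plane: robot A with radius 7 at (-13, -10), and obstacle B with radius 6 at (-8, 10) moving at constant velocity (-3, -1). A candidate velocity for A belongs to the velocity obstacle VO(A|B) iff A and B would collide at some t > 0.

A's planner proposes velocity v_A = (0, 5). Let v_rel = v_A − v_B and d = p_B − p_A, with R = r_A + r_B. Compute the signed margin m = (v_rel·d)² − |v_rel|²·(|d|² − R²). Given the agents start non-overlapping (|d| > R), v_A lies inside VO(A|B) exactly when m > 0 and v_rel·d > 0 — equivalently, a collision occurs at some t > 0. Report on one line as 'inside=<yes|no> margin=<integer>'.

d = (5, 20),  |d|² = 425;  R = 7+6 = 13,  c = 425−13² = 256
v_rel = (3, 6),  |v_rel|² = 45;  v_rel·d = (3)·(5) + (6)·(20) = 135
45·t² − 270·t + 256 = 0  ⇒  m = 135² − 45·256 = 6705
m = 6705 > 0,  v_rel·d = 135 > 0  ⇒  inside

inside=yes margin=6705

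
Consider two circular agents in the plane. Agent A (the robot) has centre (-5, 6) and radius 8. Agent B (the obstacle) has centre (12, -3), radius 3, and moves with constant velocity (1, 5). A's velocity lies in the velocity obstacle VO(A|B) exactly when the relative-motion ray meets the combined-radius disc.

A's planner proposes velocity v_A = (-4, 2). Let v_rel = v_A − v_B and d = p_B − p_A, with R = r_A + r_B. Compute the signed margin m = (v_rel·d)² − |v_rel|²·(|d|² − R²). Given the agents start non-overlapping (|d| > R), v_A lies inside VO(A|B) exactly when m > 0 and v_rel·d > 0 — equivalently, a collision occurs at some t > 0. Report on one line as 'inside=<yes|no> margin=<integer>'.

d = (17, -9),  |d|² = 370;  R = 8+3 = 11,  c = 370−11² = 249
v_rel = (-5, -3),  |v_rel|² = 34;  v_rel·d = (-5)·(17) + (-3)·(-9) = -58
34·t² + 116·t + 249 = 0  ⇒  m = (-58)² − 34·249 = -5102
m = -5102 < 0,  v_rel·d = -58 < 0  ⇒  outside

inside=no margin=-5102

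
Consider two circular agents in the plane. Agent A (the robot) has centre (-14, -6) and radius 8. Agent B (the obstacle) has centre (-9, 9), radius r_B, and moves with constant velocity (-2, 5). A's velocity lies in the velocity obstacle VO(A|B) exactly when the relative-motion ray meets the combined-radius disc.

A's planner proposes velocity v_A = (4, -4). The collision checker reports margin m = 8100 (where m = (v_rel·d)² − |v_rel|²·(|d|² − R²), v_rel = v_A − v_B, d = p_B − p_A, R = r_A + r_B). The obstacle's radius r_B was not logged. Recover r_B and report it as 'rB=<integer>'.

m = 8100
d = (5, 15);  v_rel = (6, -9),  |v_rel|² = 117
v_rel×d = (6)·(15) − (-9)·(5) = 135
since m = R²·117 − 135²:  R² = (18225 + 8100) / 117 = 225
R = √225 = 15  ⇒  r_B = 15 − 8 = 7

rB=7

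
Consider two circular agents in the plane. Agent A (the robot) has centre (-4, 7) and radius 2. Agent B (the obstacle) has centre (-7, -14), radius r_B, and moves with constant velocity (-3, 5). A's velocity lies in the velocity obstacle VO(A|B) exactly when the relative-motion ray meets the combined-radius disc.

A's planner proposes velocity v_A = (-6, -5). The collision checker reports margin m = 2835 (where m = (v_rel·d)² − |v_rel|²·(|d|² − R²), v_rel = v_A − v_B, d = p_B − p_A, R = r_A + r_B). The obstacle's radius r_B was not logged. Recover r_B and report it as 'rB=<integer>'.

m = 2835
d = (-3, -21);  v_rel = (-3, -10),  |v_rel|² = 109
v_rel×d = (-3)·(-21) − (-10)·(-3) = 33
since m = R²·109 − 33²:  R² = (1089 + 2835) / 109 = 36
R = √36 = 6  ⇒  r_B = 6 − 2 = 4

rB=4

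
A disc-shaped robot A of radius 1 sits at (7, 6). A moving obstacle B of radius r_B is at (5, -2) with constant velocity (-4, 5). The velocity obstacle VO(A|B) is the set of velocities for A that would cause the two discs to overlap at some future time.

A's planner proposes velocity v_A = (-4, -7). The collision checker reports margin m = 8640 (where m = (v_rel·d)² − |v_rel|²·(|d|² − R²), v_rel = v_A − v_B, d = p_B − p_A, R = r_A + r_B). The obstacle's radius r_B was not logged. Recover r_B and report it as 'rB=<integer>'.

m = 8640
d = (-2, -8);  v_rel = (0, -12),  |v_rel|² = 144
v_rel×d = (0)·(-8) − (-12)·(-2) = -24
since m = R²·144 − (-24)²:  R² = (576 + 8640) / 144 = 64
R = √64 = 8  ⇒  r_B = 8 − 1 = 7

rB=7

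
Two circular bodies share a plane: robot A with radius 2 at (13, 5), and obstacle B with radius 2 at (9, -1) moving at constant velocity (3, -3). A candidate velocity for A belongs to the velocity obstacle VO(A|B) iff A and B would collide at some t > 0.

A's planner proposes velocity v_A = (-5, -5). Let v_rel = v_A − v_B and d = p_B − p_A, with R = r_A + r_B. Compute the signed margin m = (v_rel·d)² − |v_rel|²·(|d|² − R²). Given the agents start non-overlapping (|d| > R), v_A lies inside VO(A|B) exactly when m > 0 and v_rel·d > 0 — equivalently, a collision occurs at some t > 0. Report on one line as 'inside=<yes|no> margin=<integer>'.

d = (-4, -6),  |d|² = 52;  R = 2+2 = 4,  c = 52−4² = 36
v_rel = (-8, -2),  |v_rel|² = 68;  v_rel·d = (-8)·(-4) + (-2)·(-6) = 44
68·t² − 88·t + 36 = 0  ⇒  m = 44² − 68·36 = -512
m = -512 < 0,  v_rel·d = 44 > 0  ⇒  outside

inside=no margin=-512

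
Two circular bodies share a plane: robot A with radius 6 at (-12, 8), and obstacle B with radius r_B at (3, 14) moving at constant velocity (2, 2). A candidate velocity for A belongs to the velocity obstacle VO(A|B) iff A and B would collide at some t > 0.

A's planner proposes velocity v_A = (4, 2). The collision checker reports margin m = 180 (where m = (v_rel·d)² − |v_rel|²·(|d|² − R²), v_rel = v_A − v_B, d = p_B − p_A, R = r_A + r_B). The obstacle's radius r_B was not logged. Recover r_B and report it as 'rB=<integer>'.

m = 180
d = (15, 6);  v_rel = (2, 0),  |v_rel|² = 4
v_rel×d = (2)·(6) − (0)·(15) = 12
since m = R²·4 − 12²:  R² = (144 + 180) / 4 = 81
R = √81 = 9  ⇒  r_B = 9 − 6 = 3

rB=3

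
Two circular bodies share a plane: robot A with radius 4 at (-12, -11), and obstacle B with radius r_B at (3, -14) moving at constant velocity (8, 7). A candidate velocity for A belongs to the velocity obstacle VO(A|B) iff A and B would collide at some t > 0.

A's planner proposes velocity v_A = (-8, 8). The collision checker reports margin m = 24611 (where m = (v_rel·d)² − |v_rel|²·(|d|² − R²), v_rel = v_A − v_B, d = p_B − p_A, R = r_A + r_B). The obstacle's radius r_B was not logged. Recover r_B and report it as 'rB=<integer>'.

m = 24611
d = (15, -3);  v_rel = (-16, 1),  |v_rel|² = 257
v_rel×d = (-16)·(-3) − (1)·(15) = 33
since m = R²·257 − 33²:  R² = (1089 + 24611) / 257 = 100
R = √100 = 10  ⇒  r_B = 10 − 4 = 6

rB=6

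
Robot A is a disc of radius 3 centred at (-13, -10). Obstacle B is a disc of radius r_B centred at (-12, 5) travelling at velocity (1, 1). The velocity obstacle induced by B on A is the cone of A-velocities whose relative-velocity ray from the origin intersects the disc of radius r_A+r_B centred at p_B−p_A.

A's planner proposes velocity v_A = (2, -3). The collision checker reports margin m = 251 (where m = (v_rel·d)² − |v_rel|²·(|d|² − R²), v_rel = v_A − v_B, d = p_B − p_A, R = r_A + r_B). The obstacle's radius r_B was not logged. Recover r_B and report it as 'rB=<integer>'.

m = 251
d = (1, 15);  v_rel = (1, -4),  |v_rel|² = 17
v_rel×d = (1)·(15) − (-4)·(1) = 19
since m = R²·17 − 19²:  R² = (361 + 251) / 17 = 36
R = √36 = 6  ⇒  r_B = 6 − 3 = 3

rB=3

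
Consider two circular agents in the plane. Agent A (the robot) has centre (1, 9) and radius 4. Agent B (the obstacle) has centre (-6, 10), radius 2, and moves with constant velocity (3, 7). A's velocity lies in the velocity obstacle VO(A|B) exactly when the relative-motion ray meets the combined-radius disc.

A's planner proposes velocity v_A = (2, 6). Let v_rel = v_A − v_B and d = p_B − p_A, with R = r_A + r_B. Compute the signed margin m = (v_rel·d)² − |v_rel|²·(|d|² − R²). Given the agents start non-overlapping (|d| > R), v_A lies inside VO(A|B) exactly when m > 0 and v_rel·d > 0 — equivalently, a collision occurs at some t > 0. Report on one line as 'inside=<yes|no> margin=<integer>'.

d = (-7, 1),  |d|² = 50;  R = 4+2 = 6,  c = 50−6² = 14
v_rel = (-1, -1),  |v_rel|² = 2;  v_rel·d = (-1)·(-7) + (-1)·(1) = 6
2·t² − 12·t + 14 = 0  ⇒  m = 6² − 2·14 = 8
m = 8 > 0,  v_rel·d = 6 > 0  ⇒  inside

inside=yes margin=8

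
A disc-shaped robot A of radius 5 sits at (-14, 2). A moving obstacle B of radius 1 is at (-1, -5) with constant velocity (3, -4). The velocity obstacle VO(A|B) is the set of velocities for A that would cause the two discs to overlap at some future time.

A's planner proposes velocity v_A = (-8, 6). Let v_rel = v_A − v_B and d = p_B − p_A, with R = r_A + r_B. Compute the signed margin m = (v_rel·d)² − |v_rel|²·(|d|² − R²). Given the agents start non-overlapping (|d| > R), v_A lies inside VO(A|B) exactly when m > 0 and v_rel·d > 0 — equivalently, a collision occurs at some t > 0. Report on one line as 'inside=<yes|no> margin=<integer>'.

d = (13, -7),  |d|² = 218;  R = 5+1 = 6,  c = 218−6² = 182
v_rel = (-11, 10),  |v_rel|² = 221;  v_rel·d = (-11)·(13) + (10)·(-7) = -213
221·t² + 426·t + 182 = 0  ⇒  m = (-213)² − 221·182 = 5147
m = 5147 > 0,  v_rel·d = -213 < 0  ⇒  outside

inside=no margin=5147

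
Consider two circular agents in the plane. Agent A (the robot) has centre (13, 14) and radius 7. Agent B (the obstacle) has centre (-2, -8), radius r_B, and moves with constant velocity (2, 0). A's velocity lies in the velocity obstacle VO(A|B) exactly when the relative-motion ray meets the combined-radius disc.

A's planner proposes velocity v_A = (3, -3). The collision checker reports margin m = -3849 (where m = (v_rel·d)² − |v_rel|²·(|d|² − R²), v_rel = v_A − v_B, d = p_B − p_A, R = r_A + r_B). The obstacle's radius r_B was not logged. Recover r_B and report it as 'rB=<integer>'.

m = -3849
d = (-15, -22);  v_rel = (1, -3),  |v_rel|² = 10
v_rel×d = (1)·(-22) − (-3)·(-15) = -67
since m = R²·10 − (-67)²:  R² = (4489 + -3849) / 10 = 64
R = √64 = 8  ⇒  r_B = 8 − 7 = 1

rB=1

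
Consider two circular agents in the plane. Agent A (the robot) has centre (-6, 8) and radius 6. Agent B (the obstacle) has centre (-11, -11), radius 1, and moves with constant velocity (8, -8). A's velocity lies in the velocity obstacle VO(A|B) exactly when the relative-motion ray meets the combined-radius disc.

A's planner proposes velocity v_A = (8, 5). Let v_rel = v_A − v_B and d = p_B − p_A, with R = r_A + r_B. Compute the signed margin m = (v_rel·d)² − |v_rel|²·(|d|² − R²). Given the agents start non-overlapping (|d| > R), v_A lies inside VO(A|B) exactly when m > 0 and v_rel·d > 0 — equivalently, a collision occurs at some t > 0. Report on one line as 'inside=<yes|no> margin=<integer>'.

d = (-5, -19),  |d|² = 386;  R = 6+1 = 7,  c = 386−7² = 337
v_rel = (0, 13),  |v_rel|² = 169;  v_rel·d = (0)·(-5) + (13)·(-19) = -247
169·t² + 494·t + 337 = 0  ⇒  m = (-247)² − 169·337 = 4056
m = 4056 > 0,  v_rel·d = -247 < 0  ⇒  outside

inside=no margin=4056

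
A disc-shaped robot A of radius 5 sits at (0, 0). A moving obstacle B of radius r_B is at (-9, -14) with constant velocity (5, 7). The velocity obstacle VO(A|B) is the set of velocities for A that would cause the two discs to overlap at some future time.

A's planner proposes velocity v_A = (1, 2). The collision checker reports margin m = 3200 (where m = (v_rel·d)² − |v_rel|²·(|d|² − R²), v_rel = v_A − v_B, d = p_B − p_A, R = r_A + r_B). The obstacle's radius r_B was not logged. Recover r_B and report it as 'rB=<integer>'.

m = 3200
d = (-9, -14);  v_rel = (-4, -5),  |v_rel|² = 41
v_rel×d = (-4)·(-14) − (-5)·(-9) = 11
since m = R²·41 − 11²:  R² = (121 + 3200) / 41 = 81
R = √81 = 9  ⇒  r_B = 9 − 5 = 4

rB=4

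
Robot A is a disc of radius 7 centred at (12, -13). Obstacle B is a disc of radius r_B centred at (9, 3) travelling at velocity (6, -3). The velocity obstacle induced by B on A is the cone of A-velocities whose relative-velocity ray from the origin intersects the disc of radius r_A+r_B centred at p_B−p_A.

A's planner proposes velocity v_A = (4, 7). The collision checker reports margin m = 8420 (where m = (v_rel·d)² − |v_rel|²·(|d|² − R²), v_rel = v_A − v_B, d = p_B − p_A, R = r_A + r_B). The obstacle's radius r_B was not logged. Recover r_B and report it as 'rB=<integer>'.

m = 8420
d = (-3, 16);  v_rel = (-2, 10),  |v_rel|² = 104
v_rel×d = (-2)·(16) − (10)·(-3) = -2
since m = R²·104 − (-2)²:  R² = (4 + 8420) / 104 = 81
R = √81 = 9  ⇒  r_B = 9 − 7 = 2

rB=2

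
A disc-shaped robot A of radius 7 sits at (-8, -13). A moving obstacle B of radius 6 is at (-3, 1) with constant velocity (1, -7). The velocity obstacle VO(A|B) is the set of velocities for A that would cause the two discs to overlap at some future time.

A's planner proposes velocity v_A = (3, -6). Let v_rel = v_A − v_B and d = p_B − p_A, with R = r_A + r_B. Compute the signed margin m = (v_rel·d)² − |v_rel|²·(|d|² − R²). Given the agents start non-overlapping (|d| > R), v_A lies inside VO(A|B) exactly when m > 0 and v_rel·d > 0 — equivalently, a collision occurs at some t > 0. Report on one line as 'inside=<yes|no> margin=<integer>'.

d = (5, 14),  |d|² = 221;  R = 7+6 = 13,  c = 221−13² = 52
v_rel = (2, 1),  |v_rel|² = 5;  v_rel·d = (2)·(5) + (1)·(14) = 24
5·t² − 48·t + 52 = 0  ⇒  m = 24² − 5·52 = 316
m = 316 > 0,  v_rel·d = 24 > 0  ⇒  inside

inside=yes margin=316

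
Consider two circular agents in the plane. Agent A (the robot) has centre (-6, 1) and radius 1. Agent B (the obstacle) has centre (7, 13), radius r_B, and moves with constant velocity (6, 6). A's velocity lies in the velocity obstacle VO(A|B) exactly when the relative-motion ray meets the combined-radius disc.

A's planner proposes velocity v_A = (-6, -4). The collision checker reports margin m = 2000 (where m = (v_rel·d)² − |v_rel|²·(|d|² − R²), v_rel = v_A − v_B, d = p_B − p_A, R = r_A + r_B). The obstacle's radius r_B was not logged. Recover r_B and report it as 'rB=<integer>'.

m = 2000
d = (13, 12);  v_rel = (-12, -10),  |v_rel|² = 244
v_rel×d = (-12)·(12) − (-10)·(13) = -14
since m = R²·244 − (-14)²:  R² = (196 + 2000) / 244 = 9
R = √9 = 3  ⇒  r_B = 3 − 1 = 2

rB=2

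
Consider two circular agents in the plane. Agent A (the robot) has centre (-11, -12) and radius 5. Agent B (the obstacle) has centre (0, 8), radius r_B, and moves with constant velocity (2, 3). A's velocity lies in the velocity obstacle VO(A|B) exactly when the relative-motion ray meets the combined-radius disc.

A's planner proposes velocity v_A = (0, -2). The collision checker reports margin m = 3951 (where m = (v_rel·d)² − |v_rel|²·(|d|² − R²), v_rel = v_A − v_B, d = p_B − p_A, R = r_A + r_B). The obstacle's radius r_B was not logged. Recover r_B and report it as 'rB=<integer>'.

m = 3951
d = (11, 20);  v_rel = (-2, -5),  |v_rel|² = 29
v_rel×d = (-2)·(20) − (-5)·(11) = 15
since m = R²·29 − 15²:  R² = (225 + 3951) / 29 = 144
R = √144 = 12  ⇒  r_B = 12 − 5 = 7

rB=7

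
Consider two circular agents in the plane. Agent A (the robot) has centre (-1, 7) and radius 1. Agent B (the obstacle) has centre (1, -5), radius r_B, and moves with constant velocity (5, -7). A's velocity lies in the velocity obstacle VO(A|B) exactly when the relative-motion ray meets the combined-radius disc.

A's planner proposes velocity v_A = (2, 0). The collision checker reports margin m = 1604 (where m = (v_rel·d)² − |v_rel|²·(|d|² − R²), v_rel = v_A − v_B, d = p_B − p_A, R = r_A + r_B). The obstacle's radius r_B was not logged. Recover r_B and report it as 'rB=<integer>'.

m = 1604
d = (2, -12);  v_rel = (-3, 7),  |v_rel|² = 58
v_rel×d = (-3)·(-12) − (7)·(2) = 22
since m = R²·58 − 22²:  R² = (484 + 1604) / 58 = 36
R = √36 = 6  ⇒  r_B = 6 − 1 = 5

rB=5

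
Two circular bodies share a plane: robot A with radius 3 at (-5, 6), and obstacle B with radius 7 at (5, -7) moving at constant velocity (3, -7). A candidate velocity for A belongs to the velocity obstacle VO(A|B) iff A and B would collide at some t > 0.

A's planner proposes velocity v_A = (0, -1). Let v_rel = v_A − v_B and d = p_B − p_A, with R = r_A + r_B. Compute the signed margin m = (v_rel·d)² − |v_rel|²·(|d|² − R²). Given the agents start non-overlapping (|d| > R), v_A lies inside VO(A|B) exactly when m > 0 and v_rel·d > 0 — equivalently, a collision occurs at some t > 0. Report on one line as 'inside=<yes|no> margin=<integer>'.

d = (10, -13),  |d|² = 269;  R = 3+7 = 10,  c = 269−10² = 169
v_rel = (-3, 6),  |v_rel|² = 45;  v_rel·d = (-3)·(10) + (6)·(-13) = -108
45·t² + 216·t + 169 = 0  ⇒  m = (-108)² − 45·169 = 4059
m = 4059 > 0,  v_rel·d = -108 < 0  ⇒  outside

inside=no margin=4059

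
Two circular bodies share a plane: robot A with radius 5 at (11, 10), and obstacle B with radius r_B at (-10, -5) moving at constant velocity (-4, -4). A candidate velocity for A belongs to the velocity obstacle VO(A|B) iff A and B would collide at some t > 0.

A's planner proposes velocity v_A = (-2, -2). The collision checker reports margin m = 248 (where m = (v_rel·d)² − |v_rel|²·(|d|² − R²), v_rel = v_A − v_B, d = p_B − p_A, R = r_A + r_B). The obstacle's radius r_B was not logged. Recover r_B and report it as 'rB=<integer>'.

m = 248
d = (-21, -15);  v_rel = (2, 2),  |v_rel|² = 8
v_rel×d = (2)·(-15) − (2)·(-21) = 12
since m = R²·8 − 12²:  R² = (144 + 248) / 8 = 49
R = √49 = 7  ⇒  r_B = 7 − 5 = 2

rB=2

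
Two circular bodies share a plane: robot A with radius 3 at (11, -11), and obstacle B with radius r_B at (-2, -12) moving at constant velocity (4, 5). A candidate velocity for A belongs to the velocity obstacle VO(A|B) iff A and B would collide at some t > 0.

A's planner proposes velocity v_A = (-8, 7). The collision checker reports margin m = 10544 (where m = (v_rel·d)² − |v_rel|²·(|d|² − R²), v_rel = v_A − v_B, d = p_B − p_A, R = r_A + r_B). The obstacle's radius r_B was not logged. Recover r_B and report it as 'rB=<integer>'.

m = 10544
d = (-13, -1);  v_rel = (-12, 2),  |v_rel|² = 148
v_rel×d = (-12)·(-1) − (2)·(-13) = 38
since m = R²·148 − 38²:  R² = (1444 + 10544) / 148 = 81
R = √81 = 9  ⇒  r_B = 9 − 3 = 6

rB=6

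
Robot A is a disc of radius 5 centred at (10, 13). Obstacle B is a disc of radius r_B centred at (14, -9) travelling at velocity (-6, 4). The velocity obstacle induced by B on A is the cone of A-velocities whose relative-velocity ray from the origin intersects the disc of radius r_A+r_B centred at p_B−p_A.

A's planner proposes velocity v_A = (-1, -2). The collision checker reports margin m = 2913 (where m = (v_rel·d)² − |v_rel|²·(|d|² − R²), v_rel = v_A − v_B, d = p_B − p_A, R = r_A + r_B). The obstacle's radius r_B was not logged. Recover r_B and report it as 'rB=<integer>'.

m = 2913
d = (4, -22);  v_rel = (5, -6),  |v_rel|² = 61
v_rel×d = (5)·(-22) − (-6)·(4) = -86
since m = R²·61 − (-86)²:  R² = (7396 + 2913) / 61 = 169
R = √169 = 13  ⇒  r_B = 13 − 5 = 8

rB=8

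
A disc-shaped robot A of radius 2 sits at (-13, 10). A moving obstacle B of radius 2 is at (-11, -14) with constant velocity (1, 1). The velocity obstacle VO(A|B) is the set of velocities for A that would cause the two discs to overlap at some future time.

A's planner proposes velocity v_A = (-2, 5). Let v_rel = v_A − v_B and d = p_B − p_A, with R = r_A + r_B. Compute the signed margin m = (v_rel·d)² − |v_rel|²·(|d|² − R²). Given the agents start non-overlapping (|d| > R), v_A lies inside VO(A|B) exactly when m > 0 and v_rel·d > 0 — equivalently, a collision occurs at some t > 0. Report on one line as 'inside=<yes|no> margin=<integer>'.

d = (2, -24),  |d|² = 580;  R = 2+2 = 4,  c = 580−4² = 564
v_rel = (-3, 4),  |v_rel|² = 25;  v_rel·d = (-3)·(2) + (4)·(-24) = -102
25·t² + 204·t + 564 = 0  ⇒  m = (-102)² − 25·564 = -3696
m = -3696 < 0,  v_rel·d = -102 < 0  ⇒  outside

inside=no margin=-3696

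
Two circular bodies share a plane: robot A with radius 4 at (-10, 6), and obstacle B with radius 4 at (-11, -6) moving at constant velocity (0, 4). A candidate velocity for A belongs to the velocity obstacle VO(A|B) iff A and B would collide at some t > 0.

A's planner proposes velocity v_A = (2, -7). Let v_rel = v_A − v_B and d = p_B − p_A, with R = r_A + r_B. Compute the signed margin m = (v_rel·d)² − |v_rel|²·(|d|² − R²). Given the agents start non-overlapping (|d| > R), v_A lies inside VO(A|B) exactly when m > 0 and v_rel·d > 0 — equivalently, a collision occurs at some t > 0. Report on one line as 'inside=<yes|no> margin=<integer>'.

d = (-1, -12),  |d|² = 145;  R = 4+4 = 8,  c = 145−8² = 81
v_rel = (2, -11),  |v_rel|² = 125;  v_rel·d = (2)·(-1) + (-11)·(-12) = 130
125·t² − 260·t + 81 = 0  ⇒  m = 130² − 125·81 = 6775
m = 6775 > 0,  v_rel·d = 130 > 0  ⇒  inside

inside=yes margin=6775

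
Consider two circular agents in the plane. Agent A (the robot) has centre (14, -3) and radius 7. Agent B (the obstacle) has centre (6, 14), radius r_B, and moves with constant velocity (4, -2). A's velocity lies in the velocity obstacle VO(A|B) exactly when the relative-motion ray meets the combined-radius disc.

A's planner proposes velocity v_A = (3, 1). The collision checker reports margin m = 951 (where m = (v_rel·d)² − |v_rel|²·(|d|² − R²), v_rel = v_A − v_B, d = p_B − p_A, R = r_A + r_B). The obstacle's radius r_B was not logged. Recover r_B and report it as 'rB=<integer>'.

m = 951
d = (-8, 17);  v_rel = (-1, 3),  |v_rel|² = 10
v_rel×d = (-1)·(17) − (3)·(-8) = 7
since m = R²·10 − 7²:  R² = (49 + 951) / 10 = 100
R = √100 = 10  ⇒  r_B = 10 − 7 = 3

rB=3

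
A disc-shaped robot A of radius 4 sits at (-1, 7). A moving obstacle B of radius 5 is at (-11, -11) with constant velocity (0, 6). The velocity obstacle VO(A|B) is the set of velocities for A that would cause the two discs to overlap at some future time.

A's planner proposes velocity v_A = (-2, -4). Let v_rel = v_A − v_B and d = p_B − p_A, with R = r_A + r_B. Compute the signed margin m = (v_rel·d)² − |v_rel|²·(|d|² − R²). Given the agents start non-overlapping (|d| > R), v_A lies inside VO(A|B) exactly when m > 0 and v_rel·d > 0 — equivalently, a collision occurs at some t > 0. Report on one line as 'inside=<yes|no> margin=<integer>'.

d = (-10, -18),  |d|² = 424;  R = 4+5 = 9,  c = 424−9² = 343
v_rel = (-2, -10),  |v_rel|² = 104;  v_rel·d = (-2)·(-10) + (-10)·(-18) = 200
104·t² − 400·t + 343 = 0  ⇒  m = 200² − 104·343 = 4328
m = 4328 > 0,  v_rel·d = 200 > 0  ⇒  inside

inside=yes margin=4328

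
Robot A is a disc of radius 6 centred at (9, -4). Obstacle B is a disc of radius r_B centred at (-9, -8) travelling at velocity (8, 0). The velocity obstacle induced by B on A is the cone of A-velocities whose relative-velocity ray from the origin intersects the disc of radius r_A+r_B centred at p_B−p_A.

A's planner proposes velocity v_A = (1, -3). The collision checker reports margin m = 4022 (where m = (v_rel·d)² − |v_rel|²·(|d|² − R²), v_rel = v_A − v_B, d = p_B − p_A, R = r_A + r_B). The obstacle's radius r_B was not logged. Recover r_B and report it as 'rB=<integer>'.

m = 4022
d = (-18, -4);  v_rel = (-7, -3),  |v_rel|² = 58
v_rel×d = (-7)·(-4) − (-3)·(-18) = -26
since m = R²·58 − (-26)²:  R² = (676 + 4022) / 58 = 81
R = √81 = 9  ⇒  r_B = 9 − 6 = 3

rB=3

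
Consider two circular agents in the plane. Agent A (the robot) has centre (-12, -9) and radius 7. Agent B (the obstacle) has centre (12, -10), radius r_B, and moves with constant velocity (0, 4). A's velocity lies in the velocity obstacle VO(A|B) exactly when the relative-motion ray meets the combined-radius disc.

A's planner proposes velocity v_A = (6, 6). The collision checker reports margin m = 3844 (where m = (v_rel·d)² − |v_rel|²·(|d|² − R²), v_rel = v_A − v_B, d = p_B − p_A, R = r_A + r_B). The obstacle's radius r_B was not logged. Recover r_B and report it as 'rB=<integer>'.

m = 3844
d = (24, -1);  v_rel = (6, 2),  |v_rel|² = 40
v_rel×d = (6)·(-1) − (2)·(24) = -54
since m = R²·40 − (-54)²:  R² = (2916 + 3844) / 40 = 169
R = √169 = 13  ⇒  r_B = 13 − 7 = 6

rB=6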